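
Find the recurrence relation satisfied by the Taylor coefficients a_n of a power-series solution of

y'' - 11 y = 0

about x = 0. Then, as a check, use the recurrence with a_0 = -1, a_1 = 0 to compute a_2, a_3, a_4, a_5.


Substitute y = sum_n a_n x^n into y'' + (const) y = 0.
y''(x) = sum_{n>=0} (n+2)(n+1) a_{n+2} x^n.
The ODE becomes sum_n [(n+2)(n+1) a_{n+2} - 11 a_n] x^n = 0.
Setting each coefficient to zero gives the recurrence:
  (n+2)(n+1) a_{n+2} - 11 a_n = 0,
  a_{n+2} = 11 / ((n+1)(n+2)) a_n.

Check with a_0 = -1, a_1 = 0 (apply the recurrence for n = 0, 1, 2, 3): a_0 = -1, a_1 = 0, a_2 = -11/2, a_3 = 0, a_4 = -121/24, a_5 = 0.

a_{n+2} = 11/((n+1)(n+2)) * a_n; check: a_0 = -1, a_1 = 0, a_2 = -11/2, a_3 = 0, a_4 = -121/24, a_5 = 0


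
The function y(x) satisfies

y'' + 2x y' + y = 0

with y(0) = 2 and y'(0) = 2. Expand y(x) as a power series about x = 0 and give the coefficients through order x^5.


Ansatz: y(x) = sum_{n>=0} a_n x^n, so y'(x) = sum_{n>=1} n a_n x^(n-1) and y''(x) = sum_{n>=2} n(n-1) a_n x^(n-2).
Substitute into P(x) y'' + Q(x) y' + R(x) y = 0 with P(x) = 1, Q(x) = 2x, R(x) = 1, and match powers of x.
Initial conditions: a_0 = 2, a_1 = 2.
Setting the coefficient of each power of x to zero and solving order by order (substituting the coefficients already found):
  x^0: 2 a_2 + a_0 = 0  ->  2 a_2 = -a_0 = -2  ->  a_2 = -1
  x^1: 6 a_3 + 3 a_1 = 0  ->  6 a_3 = -3 a_1 = -6  ->  a_3 = -1
  x^2: 12 a_4 + 5 a_2 = 0  ->  12 a_4 = -5 a_2 = 5  ->  a_4 = 5/12
  x^3: 20 a_5 + 7 a_3 = 0  ->  20 a_5 = -7 a_3 = 7  ->  a_5 = 7/20
Truncated series: y(x) = 2 + 2 x - x^2 - x^3 + (5/12) x^4 + (7/20) x^5 + O(x^6).

a_0 = 2; a_1 = 2; a_2 = -1; a_3 = -1; a_4 = 5/12; a_5 = 7/20


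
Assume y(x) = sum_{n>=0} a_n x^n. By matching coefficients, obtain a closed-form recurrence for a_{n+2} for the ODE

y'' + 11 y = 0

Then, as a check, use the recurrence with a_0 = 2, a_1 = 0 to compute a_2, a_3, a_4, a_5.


Substitute y = sum_n a_n x^n into y'' + (const) y = 0.
y''(x) = sum_{n>=0} (n+2)(n+1) a_{n+2} x^n.
The ODE becomes sum_n [(n+2)(n+1) a_{n+2} + 11 a_n] x^n = 0.
Setting each coefficient to zero gives the recurrence:
  (n+2)(n+1) a_{n+2} + 11 a_n = 0,
  a_{n+2} = -11 / ((n+1)(n+2)) a_n.

Check with a_0 = 2, a_1 = 0 (apply the recurrence for n = 0, 1, 2, 3): a_0 = 2, a_1 = 0, a_2 = -11, a_3 = 0, a_4 = 121/12, a_5 = 0.

a_{n+2} = -11/((n+1)(n+2)) * a_n; check: a_0 = 2, a_1 = 0, a_2 = -11, a_3 = 0, a_4 = 121/12, a_5 = 0


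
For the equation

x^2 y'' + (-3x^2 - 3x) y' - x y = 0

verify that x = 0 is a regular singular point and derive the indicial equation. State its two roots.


Divide by x^2 to reach normal form y'' + P_1(x) y' + P_2(x) y = 0 with P_1(x) = -3 - 3/x and P_2(x) = -1/x.
x = 0 is a singular point because the y'-coefficient -3 - 3/x has a pole at x = 0 and the y-coefficient -1/x has a pole at x = 0.
It is a regular singular point because x P_1(x) = p(x) = -3x - 3 and x^2 P_2(x) = q(x) = -x are polynomials, hence analytic at x = 0.
p(0) = -3,  q(0) = 0.
Indicial equation: r(r-1) + p(0) r + q(0) = 0, i.e. r^2 + (p(0) - 1) r + q(0) = 0, i.e. r^2 - 4 r = 0.
Discriminant: (-4)^2 - 4(0) = 16, so r = (4 ± 4)/2.
Solving: r_1 = 4, r_2 = 0.

indicial: r^2 - 4 r = 0; roots r_1 = 4, r_2 = 0


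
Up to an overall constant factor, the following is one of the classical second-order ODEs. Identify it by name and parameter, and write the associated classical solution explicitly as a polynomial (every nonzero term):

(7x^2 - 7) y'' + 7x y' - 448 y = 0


All three coefficients share the factor -7; dividing through by -7 gives  (1 - x^2) y'' - x y' + 64 y = 0.
This matches the Chebyshev equation (1 - x^2) y'' - x y' + n^2 y = 0 (note the -x y' term, not -2x y') with n^2 = 64, so n = 8; the polynomial solution is T_8(x).
With y = sum_k a_k x^k, matching x^k gives (k+2)(k+1) a_{k+2} = (k^2 - n^2) a_k = (k - 8)(k + 8) a_k. The right side vanishes at k = 8, so the series with the parity of 8 terminates at degree 8.
Standard normalization: leading coefficient of T_n is 2^(n-1), so a_8 = 2^7 = 128. Work downward with a_k = (k+1)(k+2) a_{k+2} / ((k - 8)(k + 8)):
  a_6 = (7)(8)(128) / ((6 - 8)(6 + 8)) = 7168/(-28) = -256
  a_4 = (5)(6)(-256) / ((4 - 8)(4 + 8)) = -7680/(-48) = 160
  a_2 = (3)(4)(160) / ((2 - 8)(2 + 8)) = 1920/(-60) = -32
  a_0 = (1)(2)(-32) / ((0 - 8)(0 + 8)) = -64/(-64) = 1
Hence T_8(x) = 128 x^8 - 256 x^6 + 160 x^4 - 32 x^2 + 1.

T_8(x); series = 128 x^8 - 256 x^6 + 160 x^4 - 32 x^2 + 1


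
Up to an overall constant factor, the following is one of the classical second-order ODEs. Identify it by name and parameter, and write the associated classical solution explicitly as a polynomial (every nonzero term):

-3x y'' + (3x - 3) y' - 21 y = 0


All three coefficients share the factor -3; dividing through by -3 gives  x y'' + (1 - x) y' + 7 y = 0.
This matches the Laguerre equation x y'' + (1 - x) y' + n y = 0 with n = 7; the polynomial solution is L_7(x).
With y = sum_k a_k x^k, matching x^k gives (k+1)k a_{k+1} + (k+1) a_{k+1} - k a_k + n a_k = 0, i.e. (k+1)^2 a_{k+1} = (k - n) a_k = (k - 7) a_k. The right side vanishes at k = 7, so the series terminates at degree 7.
Standard normalization L_n(0) = 1 gives a_0 = 1. Work upward with a_{k+1} = (k - 7) a_k / (k+1)^2:
  a_1 = (0 - 7)(1) / 1^2 = -7/1 = -7
  a_2 = (1 - 7)(-7) / 2^2 = 42/4 = 21/2
  a_3 = (2 - 7)(21/2) / 3^2 = (-105/2)/9 = -35/6
  a_4 = (3 - 7)(-35/6) / 4^2 = (70/3)/16 = 35/24
  a_5 = (4 - 7)(35/24) / 5^2 = (-35/8)/25 = -7/40
  a_6 = (5 - 7)(-7/40) / 6^2 = (7/20)/36 = 7/720
  a_7 = (6 - 7)(7/720) / 7^2 = (-7/720)/49 = -1/5040
Hence L_7(x) = -x^7/5040 + 7 x^6/720 - 7 x^5/40 + 35 x^4/24 - 35 x^3/6 + 21 x^2/2 - 7 x + 1.

L_7(x); series = -x^7/5040 + 7 x^6/720 - 7 x^5/40 + 35 x^4/24 - 35 x^3/6 + 21 x^2/2 - 7 x + 1


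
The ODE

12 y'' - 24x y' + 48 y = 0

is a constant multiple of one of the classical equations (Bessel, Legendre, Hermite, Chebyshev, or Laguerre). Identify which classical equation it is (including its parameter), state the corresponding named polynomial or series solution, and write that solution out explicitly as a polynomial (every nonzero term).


All three coefficients share the factor 12; dividing through by 12 gives  y'' - 2x y' + 4 y = 0.
This matches the Hermite equation y'' - 2x y' + 2n y = 0 with 2n = 4, so n = 2; the polynomial solution is H_2(x).
With y = sum_k a_k x^k, matching x^k gives (k+2)(k+1) a_{k+2} = 2(k - n) a_k = 2(k - 2) a_k. The right side vanishes at k = 2, so the series with the parity of 2 terminates at degree 2.
Standard normalization: leading coefficient of H_n is 2^n, so a_2 = 2^2 = 4. Work downward with a_k = (k+1)(k+2) a_{k+2} / (2(k - n)):
  a_0 = (1)(2)(4) / (2(0 - 2)) = 8/(-4) = -2
Hence H_2(x) = 4 x^2 - 2.

H_2(x); series = 4 x^2 - 2


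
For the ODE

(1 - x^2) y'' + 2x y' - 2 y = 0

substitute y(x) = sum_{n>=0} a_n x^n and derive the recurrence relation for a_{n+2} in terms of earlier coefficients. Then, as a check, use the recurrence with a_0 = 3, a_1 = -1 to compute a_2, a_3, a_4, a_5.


Substitute y = sum_n a_n x^n.
(1 - 1 x^2) y'' contributes (n+2)(n+1) a_{n+2} - n(n-1) a_n at x^n.
2 x y'(x) contributes 2 n a_n at x^n.
-2 y(x) contributes -2 a_n at x^n.
Matching x^n: (n+2)(n+1) a_{n+2} + (-n(n-1) + 2 n - 2) a_n = 0.
Thus a_{n+2} = (n(n-1) - 2 n + 2) / ((n+1)(n+2)) * a_n.

Check with a_0 = 3, a_1 = -1 (apply the recurrence for n = 0, 1, 2, 3): a_0 = 3, a_1 = -1, a_2 = 3, a_3 = 0, a_4 = 0, a_5 = 0.

a_(n+2) = (n(n-1) - 2 n + 2) / ((n+1)(n+2)) * a_n; check: a_0 = 3, a_1 = -1, a_2 = 3, a_3 = 0, a_4 = 0, a_5 = 0


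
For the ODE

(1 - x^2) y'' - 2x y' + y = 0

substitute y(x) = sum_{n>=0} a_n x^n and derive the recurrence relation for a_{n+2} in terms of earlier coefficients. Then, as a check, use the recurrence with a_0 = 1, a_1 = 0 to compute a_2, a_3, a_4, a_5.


Substitute y = sum_n a_n x^n.
(1 - 1 x^2) y'' contributes (n+2)(n+1) a_{n+2} - n(n-1) a_n at x^n.
-2 x y'(x) contributes -2 n a_n at x^n.
y(x) contributes 1 a_n at x^n.
Matching x^n: (n+2)(n+1) a_{n+2} + (-n(n-1) - 2 n + 1) a_n = 0.
Thus a_{n+2} = (n(n-1) + 2 n - 1) / ((n+1)(n+2)) * a_n.

Check with a_0 = 1, a_1 = 0 (apply the recurrence for n = 0, 1, 2, 3): a_0 = 1, a_1 = 0, a_2 = -1/2, a_3 = 0, a_4 = -5/24, a_5 = 0.

a_(n+2) = (n(n-1) + 2 n - 1) / ((n+1)(n+2)) * a_n; check: a_0 = 1, a_1 = 0, a_2 = -1/2, a_3 = 0, a_4 = -5/24, a_5 = 0


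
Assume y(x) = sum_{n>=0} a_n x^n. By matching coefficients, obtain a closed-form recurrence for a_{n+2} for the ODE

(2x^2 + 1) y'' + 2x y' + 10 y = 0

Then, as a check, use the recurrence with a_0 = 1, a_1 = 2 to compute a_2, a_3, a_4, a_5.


Substitute y = sum_n a_n x^n.
(1 + 2 x^2) y'' contributes (n+2)(n+1) a_{n+2} + 2 n(n-1) a_n at x^n.
2 x y'(x) contributes 2 n a_n at x^n.
10 y(x) contributes 10 a_n at x^n.
Matching x^n: (n+2)(n+1) a_{n+2} + (2 n(n-1) + 2 n + 10) a_n = 0.
Thus a_{n+2} = (-2 n(n-1) - 2 n - 10) / ((n+1)(n+2)) * a_n.

Check with a_0 = 1, a_1 = 2 (apply the recurrence for n = 0, 1, 2, 3): a_0 = 1, a_1 = 2, a_2 = -5, a_3 = -4, a_4 = 15/2, a_5 = 28/5.

a_(n+2) = (-2 n(n-1) - 2 n - 10) / ((n+1)(n+2)) * a_n; check: a_0 = 1, a_1 = 2, a_2 = -5, a_3 = -4, a_4 = 15/2, a_5 = 28/5


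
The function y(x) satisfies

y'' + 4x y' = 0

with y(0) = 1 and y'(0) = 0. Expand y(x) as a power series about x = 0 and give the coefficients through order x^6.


Ansatz: y(x) = sum_{n>=0} a_n x^n, so y'(x) = sum_{n>=1} n a_n x^(n-1) and y''(x) = sum_{n>=2} n(n-1) a_n x^(n-2).
Substitute into P(x) y'' + Q(x) y' + R(x) y = 0 with P(x) = 1, Q(x) = 4x, R(x) = 0, and match powers of x.
Initial conditions: a_0 = 1, a_1 = 0.
Setting the coefficient of each power of x to zero and solving order by order (substituting the coefficients already found):
  x^0: 2 a_2 = 0  ->  a_2 = 0
  x^1: 6 a_3 + 4 a_1 = 0  ->  6 a_3 = -4 a_1 = 0  ->  a_3 = 0
  x^2: 12 a_4 + 8 a_2 = 0  ->  12 a_4 = -8 a_2 = 0  ->  a_4 = 0
  x^3: 20 a_5 + 12 a_3 = 0  ->  20 a_5 = -12 a_3 = 0  ->  a_5 = 0
  x^4: 30 a_6 + 16 a_4 = 0  ->  30 a_6 = -16 a_4 = 0  ->  a_6 = 0
Truncated series: y(x) = 1 + O(x^7).

a_0 = 1; a_1 = 0; a_2 = 0; a_3 = 0; a_4 = 0; a_5 = 0; a_6 = 0


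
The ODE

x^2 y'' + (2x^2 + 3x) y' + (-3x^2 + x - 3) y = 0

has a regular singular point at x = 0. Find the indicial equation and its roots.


Divide by x^2 to reach normal form y'' + P_1(x) y' + P_2(x) y = 0 with P_1(x) = 2 + 3/x and P_2(x) = -3 + 1/x - 3/x^2.
x = 0 is a singular point because the y'-coefficient 2 + 3/x has a pole at x = 0 and the y-coefficient -3 + 1/x - 3/x^2 has a pole at x = 0.
It is a regular singular point because x P_1(x) = p(x) = 2x + 3 and x^2 P_2(x) = q(x) = -3x^2 + x - 3 are polynomials, hence analytic at x = 0.
p(0) = 3,  q(0) = -3.
Indicial equation: r(r-1) + p(0) r + q(0) = 0, i.e. r^2 + (p(0) - 1) r + q(0) = 0, i.e. r^2 + 2 r - 3 = 0.
Discriminant: (2)^2 - 4(-3) = 16, so r = (-2 ± 4)/2.
Solving: r_1 = 1, r_2 = -3.

indicial: r^2 + 2 r - 3 = 0; roots r_1 = 1, r_2 = -3


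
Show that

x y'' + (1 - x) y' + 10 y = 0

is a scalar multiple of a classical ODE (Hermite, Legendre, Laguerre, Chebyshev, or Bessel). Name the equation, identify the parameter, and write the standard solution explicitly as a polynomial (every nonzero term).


The equation is already in a standard form:  x y'' + (1 - x) y' + 10 y = 0.
This matches the Laguerre equation x y'' + (1 - x) y' + n y = 0 with n = 10; the polynomial solution is L_10(x).
With y = sum_k a_k x^k, matching x^k gives (k+1)k a_{k+1} + (k+1) a_{k+1} - k a_k + n a_k = 0, i.e. (k+1)^2 a_{k+1} = (k - n) a_k = (k - 10) a_k. The right side vanishes at k = 10, so the series terminates at degree 10.
Standard normalization L_n(0) = 1 gives a_0 = 1. Work upward with a_{k+1} = (k - 10) a_k / (k+1)^2:
  a_1 = (0 - 10)(1) / 1^2 = -10/1 = -10
  a_2 = (1 - 10)(-10) / 2^2 = 90/4 = 45/2
  a_3 = (2 - 10)(45/2) / 3^2 = -180/9 = -20
  a_4 = (3 - 10)(-20) / 4^2 = 140/16 = 35/4
  a_5 = (4 - 10)(35/4) / 5^2 = (-105/2)/25 = -21/10
  a_6 = (5 - 10)(-21/10) / 6^2 = (21/2)/36 = 7/24
  a_7 = (6 - 10)(7/24) / 7^2 = (-7/6)/49 = -1/42
  a_8 = (7 - 10)(-1/42) / 8^2 = (1/14)/64 = 1/896
  a_9 = (8 - 10)(1/896) / 9^2 = (-1/448)/81 = -1/36288
  a_10 = (9 - 10)(-1/36288) / 10^2 = (1/36288)/100 = 1/3628800
Hence L_10(x) = x^10/3628800 - x^9/36288 + x^8/896 - x^7/42 + 7 x^6/24 - 21 x^5/10 + 35 x^4/4 - 20 x^3 + 45 x^2/2 - 10 x + 1.

L_10(x); series = x^10/3628800 - x^9/36288 + x^8/896 - x^7/42 + 7 x^6/24 - 21 x^5/10 + 35 x^4/4 - 20 x^3 + 45 x^2/2 - 10 x + 1


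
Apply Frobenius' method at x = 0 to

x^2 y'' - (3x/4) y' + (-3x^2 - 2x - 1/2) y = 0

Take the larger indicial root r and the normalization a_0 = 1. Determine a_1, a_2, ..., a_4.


Write in Frobenius form y'' + (p(x)/x) y' + (q(x)/x^2) y = 0:
  p(x) = -3/4,  q(x) = -3x^2 - 2x - 1/2.
Indicial equation: r(r-1) + (-3/4) r + (-1/2) = 0 -> roots r_1 = 2, r_2 = -1/4.
Take r = r_1 = 2. Let y(x) = x^r sum_{n>=0} a_n x^n with a_0 = 1.
Substitute y = x^r sum a_n x^n and match x^{r+n}. The recurrence is
  D(n) a_n - 2 a_{n-1} - 3 a_{n-2} = 0,  where D(n) = (r+n)(r+n-1) + (-3/4)(r+n) + (-1/2).
  a_n = [2 a_{n-1} + 3 a_{n-2}] / D(n).
Since the indicial polynomial factors as (r - r_1)(r - r_2), D(n) = (r_1 + n - r_1)(r_1 + n - r_2) = n(n + 9/4).
Evaluating step by step (a_0 = 1):
  n = 1: D(1) = 1(1 + 9/4) = 13/4; numerator = 2(1) = 2; a_1 = (2)/(13/4) = 8/13
  n = 2: D(2) = 2(2 + 9/4) = 17/2; numerator = 2(8/13) + 3(1) = 55/13; a_2 = (55/13)/(17/2) = 110/221
  n = 3: D(3) = 3(3 + 9/4) = 63/4; numerator = 2(110/221) + 3(8/13) = 628/221; a_3 = (628/221)/(63/4) = 2512/13923
  n = 4: D(4) = 4(4 + 9/4) = 25; numerator = 2(2512/13923) + 3(110/221) = 25814/13923; a_4 = (25814/13923)/(25) = 25814/348075

r = 2; a_0 = 1; a_1 = 8/13; a_2 = 110/221; a_3 = 2512/13923; a_4 = 25814/348075


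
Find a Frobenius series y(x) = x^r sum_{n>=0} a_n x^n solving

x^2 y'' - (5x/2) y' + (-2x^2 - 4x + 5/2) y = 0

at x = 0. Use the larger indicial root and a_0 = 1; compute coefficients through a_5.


Write in Frobenius form y'' + (p(x)/x) y' + (q(x)/x^2) y = 0:
  p(x) = -5/2,  q(x) = -2x^2 - 4x + 5/2.
Indicial equation: r(r-1) + (-5/2) r + (5/2) = 0 -> roots r_1 = 5/2, r_2 = 1.
Take r = r_1 = 5/2. Let y(x) = x^r sum_{n>=0} a_n x^n with a_0 = 1.
Substitute y = x^r sum a_n x^n and match x^{r+n}. The recurrence is
  D(n) a_n - 4 a_{n-1} - 2 a_{n-2} = 0,  where D(n) = (r+n)(r+n-1) + (-5/2)(r+n) + (5/2).
  a_n = [4 a_{n-1} + 2 a_{n-2}] / D(n).
Since the indicial polynomial factors as (r - r_1)(r - r_2), D(n) = (r_1 + n - r_1)(r_1 + n - r_2) = n(n + 3/2).
Evaluating step by step (a_0 = 1):
  n = 1: D(1) = 1(1 + 3/2) = 5/2; numerator = 4(1) = 4; a_1 = (4)/(5/2) = 8/5
  n = 2: D(2) = 2(2 + 3/2) = 7; numerator = 4(8/5) + 2(1) = 42/5; a_2 = (42/5)/(7) = 6/5
  n = 3: D(3) = 3(3 + 3/2) = 27/2; numerator = 4(6/5) + 2(8/5) = 8; a_3 = (8)/(27/2) = 16/27
  n = 4: D(4) = 4(4 + 3/2) = 22; numerator = 4(16/27) + 2(6/5) = 644/135; a_4 = (644/135)/(22) = 322/1485
  n = 5: D(5) = 5(5 + 3/2) = 65/2; numerator = 4(322/1485) + 2(16/27) = 1016/495; a_5 = (1016/495)/(65/2) = 2032/32175

r = 5/2; a_0 = 1; a_1 = 8/5; a_2 = 6/5; a_3 = 16/27; a_4 = 322/1485; a_5 = 2032/32175


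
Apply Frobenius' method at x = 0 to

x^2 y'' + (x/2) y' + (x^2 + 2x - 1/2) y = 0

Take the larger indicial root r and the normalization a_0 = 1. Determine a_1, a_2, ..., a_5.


Write in Frobenius form y'' + (p(x)/x) y' + (q(x)/x^2) y = 0:
  p(x) = 1/2,  q(x) = x^2 + 2x - 1/2.
Indicial equation: r(r-1) + (1/2) r + (-1/2) = 0 -> roots r_1 = 1, r_2 = -1/2.
Take r = r_1 = 1. Let y(x) = x^r sum_{n>=0} a_n x^n with a_0 = 1.
Substitute y = x^r sum a_n x^n and match x^{r+n}. The recurrence is
  D(n) a_n + 2 a_{n-1} + 1 a_{n-2} = 0,  where D(n) = (r+n)(r+n-1) + (1/2)(r+n) + (-1/2).
  a_n = [-2 a_{n-1} - 1 a_{n-2}] / D(n).
Since the indicial polynomial factors as (r - r_1)(r - r_2), D(n) = (r_1 + n - r_1)(r_1 + n - r_2) = n(n + 3/2).
Evaluating step by step (a_0 = 1):
  n = 1: D(1) = 1(1 + 3/2) = 5/2; numerator = -2(1) = -2; a_1 = (-2)/(5/2) = -4/5
  n = 2: D(2) = 2(2 + 3/2) = 7; numerator = -2(-4/5) - 1(1) = 3/5; a_2 = (3/5)/(7) = 3/35
  n = 3: D(3) = 3(3 + 3/2) = 27/2; numerator = -2(3/35) - 1(-4/5) = 22/35; a_3 = (22/35)/(27/2) = 44/945
  n = 4: D(4) = 4(4 + 3/2) = 22; numerator = -2(44/945) - 1(3/35) = -169/945; a_4 = (-169/945)/(22) = -169/20790
  n = 5: D(5) = 5(5 + 3/2) = 65/2; numerator = -2(-169/20790) - 1(44/945) = -1/33; a_5 = (-1/33)/(65/2) = -2/2145

r = 1; a_0 = 1; a_1 = -4/5; a_2 = 3/35; a_3 = 44/945; a_4 = -169/20790; a_5 = -2/2145


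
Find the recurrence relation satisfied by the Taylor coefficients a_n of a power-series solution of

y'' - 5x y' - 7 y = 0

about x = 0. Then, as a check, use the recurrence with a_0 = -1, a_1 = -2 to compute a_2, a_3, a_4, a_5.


Substitute y = sum_n a_n x^n.
y''(x) has coefficient (n+2)(n+1) a_{n+2} at x^n;
-5 x y'(x) has coefficient -5 n a_n at x^n (shift);
-7 y(x) has coefficient -7 a_n at x^n.
Matching x^n: (n+2)(n+1) a_{n+2} + (-5n - 7) a_n = 0.
Thus a_{n+2} = (5n + 7) / ((n+1)(n+2)) * a_n.

Check with a_0 = -1, a_1 = -2 (apply the recurrence for n = 0, 1, 2, 3): a_0 = -1, a_1 = -2, a_2 = -7/2, a_3 = -4, a_4 = -119/24, a_5 = -22/5.

a_(n+2) = (5n + 7) / ((n+1)(n+2)) * a_n; check: a_0 = -1, a_1 = -2, a_2 = -7/2, a_3 = -4, a_4 = -119/24, a_5 = -22/5


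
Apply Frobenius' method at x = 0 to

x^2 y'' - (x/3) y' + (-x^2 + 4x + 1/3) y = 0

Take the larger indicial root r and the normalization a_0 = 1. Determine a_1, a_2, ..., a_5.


Write in Frobenius form y'' + (p(x)/x) y' + (q(x)/x^2) y = 0:
  p(x) = -1/3,  q(x) = -x^2 + 4x + 1/3.
Indicial equation: r(r-1) + (-1/3) r + (1/3) = 0 -> roots r_1 = 1, r_2 = 1/3.
Take r = r_1 = 1. Let y(x) = x^r sum_{n>=0} a_n x^n with a_0 = 1.
Substitute y = x^r sum a_n x^n and match x^{r+n}. The recurrence is
  D(n) a_n + 4 a_{n-1} - 1 a_{n-2} = 0,  where D(n) = (r+n)(r+n-1) + (-1/3)(r+n) + (1/3).
  a_n = [-4 a_{n-1} + 1 a_{n-2}] / D(n).
Since the indicial polynomial factors as (r - r_1)(r - r_2), D(n) = (r_1 + n - r_1)(r_1 + n - r_2) = n(n + 2/3).
Evaluating step by step (a_0 = 1):
  n = 1: D(1) = 1(1 + 2/3) = 5/3; numerator = -4(1) = -4; a_1 = (-4)/(5/3) = -12/5
  n = 2: D(2) = 2(2 + 2/3) = 16/3; numerator = -4(-12/5) + 1(1) = 53/5; a_2 = (53/5)/(16/3) = 159/80
  n = 3: D(3) = 3(3 + 2/3) = 11; numerator = -4(159/80) + 1(-12/5) = -207/20; a_3 = (-207/20)/(11) = -207/220
  n = 4: D(4) = 4(4 + 2/3) = 56/3; numerator = -4(-207/220) + 1(159/80) = 5061/880; a_4 = (5061/880)/(56/3) = 2169/7040
  n = 5: D(5) = 5(5 + 2/3) = 85/3; numerator = -4(2169/7040) + 1(-207/220) = -765/352; a_5 = (-765/352)/(85/3) = -27/352

r = 1; a_0 = 1; a_1 = -12/5; a_2 = 159/80; a_3 = -207/220; a_4 = 2169/7040; a_5 = -27/352


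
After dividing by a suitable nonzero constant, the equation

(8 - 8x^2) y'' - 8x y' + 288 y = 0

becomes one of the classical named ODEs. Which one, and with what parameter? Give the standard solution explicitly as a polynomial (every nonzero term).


All three coefficients share the factor 8; dividing through by 8 gives  (1 - x^2) y'' - x y' + 36 y = 0.
This matches the Chebyshev equation (1 - x^2) y'' - x y' + n^2 y = 0 (note the -x y' term, not -2x y') with n^2 = 36, so n = 6; the polynomial solution is T_6(x).
With y = sum_k a_k x^k, matching x^k gives (k+2)(k+1) a_{k+2} = (k^2 - n^2) a_k = (k - 6)(k + 6) a_k. The right side vanishes at k = 6, so the series with the parity of 6 terminates at degree 6.
Standard normalization: leading coefficient of T_n is 2^(n-1), so a_6 = 2^5 = 32. Work downward with a_k = (k+1)(k+2) a_{k+2} / ((k - 6)(k + 6)):
  a_4 = (5)(6)(32) / ((4 - 6)(4 + 6)) = 960/(-20) = -48
  a_2 = (3)(4)(-48) / ((2 - 6)(2 + 6)) = -576/(-32) = 18
  a_0 = (1)(2)(18) / ((0 - 6)(0 + 6)) = 36/(-36) = -1
Hence T_6(x) = 32 x^6 - 48 x^4 + 18 x^2 - 1.

T_6(x); series = 32 x^6 - 48 x^4 + 18 x^2 - 1


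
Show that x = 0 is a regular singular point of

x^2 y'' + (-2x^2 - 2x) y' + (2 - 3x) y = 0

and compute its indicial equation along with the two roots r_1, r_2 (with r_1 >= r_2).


Divide by x^2 to reach normal form y'' + P_1(x) y' + P_2(x) y = 0 with P_1(x) = -2 - 2/x and P_2(x) = -3/x + 2/x^2.
x = 0 is a singular point because the y'-coefficient -2 - 2/x has a pole at x = 0 and the y-coefficient -3/x + 2/x^2 has a pole at x = 0.
It is a regular singular point because x P_1(x) = p(x) = -2x - 2 and x^2 P_2(x) = q(x) = 2 - 3x are polynomials, hence analytic at x = 0.
p(0) = -2,  q(0) = 2.
Indicial equation: r(r-1) + p(0) r + q(0) = 0, i.e. r^2 + (p(0) - 1) r + q(0) = 0, i.e. r^2 - 3 r + 2 = 0.
Discriminant: (-3)^2 - 4(2) = 1, so r = (3 ± 1)/2.
Solving: r_1 = 2, r_2 = 1.

indicial: r^2 - 3 r + 2 = 0; roots r_1 = 2, r_2 = 1


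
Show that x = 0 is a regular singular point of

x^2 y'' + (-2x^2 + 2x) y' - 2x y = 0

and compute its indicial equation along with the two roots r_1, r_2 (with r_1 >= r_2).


Divide by x^2 to reach normal form y'' + P_1(x) y' + P_2(x) y = 0 with P_1(x) = -2 + 2/x and P_2(x) = -2/x.
x = 0 is a singular point because the y'-coefficient -2 + 2/x has a pole at x = 0 and the y-coefficient -2/x has a pole at x = 0.
It is a regular singular point because x P_1(x) = p(x) = 2 - 2x and x^2 P_2(x) = q(x) = -2x are polynomials, hence analytic at x = 0.
p(0) = 2,  q(0) = 0.
Indicial equation: r(r-1) + p(0) r + q(0) = 0, i.e. r^2 + (p(0) - 1) r + q(0) = 0, i.e. r^2 + 1 r = 0.
Discriminant: (1)^2 - 4(0) = 1, so r = (-1 ± 1)/2.
Solving: r_1 = 0, r_2 = -1.

indicial: r^2 + 1 r = 0; roots r_1 = 0, r_2 = -1


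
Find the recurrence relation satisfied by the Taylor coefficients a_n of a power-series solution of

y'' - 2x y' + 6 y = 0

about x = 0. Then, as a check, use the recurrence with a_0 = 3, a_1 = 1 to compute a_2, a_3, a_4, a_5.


Substitute y = sum_n a_n x^n.
y''(x) has coefficient (n+2)(n+1) a_{n+2} at x^n;
-2 x y'(x) has coefficient -2 n a_n at x^n (shift);
6 y(x) has coefficient 6 a_n at x^n.
Matching x^n: (n+2)(n+1) a_{n+2} + (-2n + 6) a_n = 0.
Thus a_{n+2} = (2n - 6) / ((n+1)(n+2)) * a_n.

Check with a_0 = 3, a_1 = 1 (apply the recurrence for n = 0, 1, 2, 3): a_0 = 3, a_1 = 1, a_2 = -9, a_3 = -2/3, a_4 = 3/2, a_5 = 0.

a_(n+2) = (2n - 6) / ((n+1)(n+2)) * a_n; check: a_0 = 3, a_1 = 1, a_2 = -9, a_3 = -2/3, a_4 = 3/2, a_5 = 0


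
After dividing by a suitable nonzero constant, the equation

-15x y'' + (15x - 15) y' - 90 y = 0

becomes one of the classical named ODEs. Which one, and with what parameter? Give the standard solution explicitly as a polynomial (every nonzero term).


All three coefficients share the factor -15; dividing through by -15 gives  x y'' + (1 - x) y' + 6 y = 0.
This matches the Laguerre equation x y'' + (1 - x) y' + n y = 0 with n = 6; the polynomial solution is L_6(x).
With y = sum_k a_k x^k, matching x^k gives (k+1)k a_{k+1} + (k+1) a_{k+1} - k a_k + n a_k = 0, i.e. (k+1)^2 a_{k+1} = (k - n) a_k = (k - 6) a_k. The right side vanishes at k = 6, so the series terminates at degree 6.
Standard normalization L_n(0) = 1 gives a_0 = 1. Work upward with a_{k+1} = (k - 6) a_k / (k+1)^2:
  a_1 = (0 - 6)(1) / 1^2 = -6/1 = -6
  a_2 = (1 - 6)(-6) / 2^2 = 30/4 = 15/2
  a_3 = (2 - 6)(15/2) / 3^2 = -30/9 = -10/3
  a_4 = (3 - 6)(-10/3) / 4^2 = 10/16 = 5/8
  a_5 = (4 - 6)(5/8) / 5^2 = (-5/4)/25 = -1/20
  a_6 = (5 - 6)(-1/20) / 6^2 = (1/20)/36 = 1/720
Hence L_6(x) = x^6/720 - x^5/20 + 5 x^4/8 - 10 x^3/3 + 15 x^2/2 - 6 x + 1.

L_6(x); series = x^6/720 - x^5/20 + 5 x^4/8 - 10 x^3/3 + 15 x^2/2 - 6 x + 1


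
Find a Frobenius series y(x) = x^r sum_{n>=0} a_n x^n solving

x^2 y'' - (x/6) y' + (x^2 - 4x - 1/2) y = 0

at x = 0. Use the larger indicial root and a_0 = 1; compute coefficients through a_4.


Write in Frobenius form y'' + (p(x)/x) y' + (q(x)/x^2) y = 0:
  p(x) = -1/6,  q(x) = x^2 - 4x - 1/2.
Indicial equation: r(r-1) + (-1/6) r + (-1/2) = 0 -> roots r_1 = 3/2, r_2 = -1/3.
Take r = r_1 = 3/2. Let y(x) = x^r sum_{n>=0} a_n x^n with a_0 = 1.
Substitute y = x^r sum a_n x^n and match x^{r+n}. The recurrence is
  D(n) a_n - 4 a_{n-1} + 1 a_{n-2} = 0,  where D(n) = (r+n)(r+n-1) + (-1/6)(r+n) + (-1/2).
  a_n = [4 a_{n-1} - 1 a_{n-2}] / D(n).
Since the indicial polynomial factors as (r - r_1)(r - r_2), D(n) = (r_1 + n - r_1)(r_1 + n - r_2) = n(n + 11/6).
Evaluating step by step (a_0 = 1):
  n = 1: D(1) = 1(1 + 11/6) = 17/6; numerator = 4(1) = 4; a_1 = (4)/(17/6) = 24/17
  n = 2: D(2) = 2(2 + 11/6) = 23/3; numerator = 4(24/17) - 1(1) = 79/17; a_2 = (79/17)/(23/3) = 237/391
  n = 3: D(3) = 3(3 + 11/6) = 29/2; numerator = 4(237/391) - 1(24/17) = 396/391; a_3 = (396/391)/(29/2) = 792/11339
  n = 4: D(4) = 4(4 + 11/6) = 70/3; numerator = 4(792/11339) - 1(237/391) = -3705/11339; a_4 = (-3705/11339)/(70/3) = -2223/158746

r = 3/2; a_0 = 1; a_1 = 24/17; a_2 = 237/391; a_3 = 792/11339; a_4 = -2223/158746


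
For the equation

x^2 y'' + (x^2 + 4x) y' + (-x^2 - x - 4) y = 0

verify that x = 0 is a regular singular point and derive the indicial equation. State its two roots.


Divide by x^2 to reach normal form y'' + P_1(x) y' + P_2(x) y = 0 with P_1(x) = 1 + 4/x and P_2(x) = -1 - 1/x - 4/x^2.
x = 0 is a singular point because the y'-coefficient 1 + 4/x has a pole at x = 0 and the y-coefficient -1 - 1/x - 4/x^2 has a pole at x = 0.
It is a regular singular point because x P_1(x) = p(x) = x + 4 and x^2 P_2(x) = q(x) = -x^2 - x - 4 are polynomials, hence analytic at x = 0.
p(0) = 4,  q(0) = -4.
Indicial equation: r(r-1) + p(0) r + q(0) = 0, i.e. r^2 + (p(0) - 1) r + q(0) = 0, i.e. r^2 + 3 r - 4 = 0.
Discriminant: (3)^2 - 4(-4) = 25, so r = (-3 ± 5)/2.
Solving: r_1 = 1, r_2 = -4.

indicial: r^2 + 3 r - 4 = 0; roots r_1 = 1, r_2 = -4


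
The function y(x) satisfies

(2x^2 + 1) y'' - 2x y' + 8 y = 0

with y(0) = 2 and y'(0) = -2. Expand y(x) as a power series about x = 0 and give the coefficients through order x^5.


Ansatz: y(x) = sum_{n>=0} a_n x^n, so y'(x) = sum_{n>=1} n a_n x^(n-1) and y''(x) = sum_{n>=2} n(n-1) a_n x^(n-2).
Substitute into P(x) y'' + Q(x) y' + R(x) y = 0 with P(x) = 2x^2 + 1, Q(x) = -2x, R(x) = 8, and match powers of x.
Initial conditions: a_0 = 2, a_1 = -2.
Setting the coefficient of each power of x to zero and solving order by order (substituting the coefficients already found):
  x^0: 2 a_2 + 8 a_0 = 0  ->  2 a_2 = -8 a_0 = -16  ->  a_2 = -8
  x^1: 6 a_3 + 6 a_1 = 0  ->  6 a_3 = -6 a_1 = 12  ->  a_3 = 2
  x^2: 12 a_4 + 8 a_2 = 0  ->  12 a_4 = -8 a_2 = 64  ->  a_4 = 16/3
  x^3: 20 a_5 + 14 a_3 = 0  ->  20 a_5 = -14 a_3 = -28  ->  a_5 = -7/5
Truncated series: y(x) = 2 - 2 x - 8 x^2 + 2 x^3 + (16/3) x^4 - (7/5) x^5 + O(x^6).

a_0 = 2; a_1 = -2; a_2 = -8; a_3 = 2; a_4 = 16/3; a_5 = -7/5


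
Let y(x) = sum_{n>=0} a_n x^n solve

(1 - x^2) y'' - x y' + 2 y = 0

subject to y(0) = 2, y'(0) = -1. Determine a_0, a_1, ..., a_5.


Ansatz: y(x) = sum_{n>=0} a_n x^n, so y'(x) = sum_{n>=1} n a_n x^(n-1) and y''(x) = sum_{n>=2} n(n-1) a_n x^(n-2).
Substitute into P(x) y'' + Q(x) y' + R(x) y = 0 with P(x) = 1 - x^2, Q(x) = -x, R(x) = 2, and match powers of x.
Initial conditions: a_0 = 2, a_1 = -1.
Setting the coefficient of each power of x to zero and solving order by order (substituting the coefficients already found):
  x^0: 2 a_2 + 2 a_0 = 0  ->  2 a_2 = -2 a_0 = -4  ->  a_2 = -2
  x^1: 6 a_3 + a_1 = 0  ->  6 a_3 = -a_1 = 1  ->  a_3 = 1/6
  x^2: 12 a_4 - 2 a_2 = 0  ->  12 a_4 = 2 a_2 = -4  ->  a_4 = -1/3
  x^3: 20 a_5 - 7 a_3 = 0  ->  20 a_5 = 7 a_3 = 7/6  ->  a_5 = 7/120
Truncated series: y(x) = 2 - x - 2 x^2 + (1/6) x^3 - (1/3) x^4 + (7/120) x^5 + O(x^6).

a_0 = 2; a_1 = -1; a_2 = -2; a_3 = 1/6; a_4 = -1/3; a_5 = 7/120


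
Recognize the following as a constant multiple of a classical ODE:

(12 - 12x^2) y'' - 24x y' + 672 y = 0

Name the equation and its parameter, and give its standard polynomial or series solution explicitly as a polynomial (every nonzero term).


All three coefficients share the factor 12; dividing through by 12 gives  (1 - x^2) y'' - 2x y' + 56 y = 0.
This matches the Legendre equation (1 - x^2) y'' - 2x y' + n(n+1) y = 0 (note the -2x y' term) with n(n+1) = 56, so n = 7; the polynomial solution is P_7(x).
With y = sum_k a_k x^k, matching x^k gives (k+2)(k+1) a_{k+2} = [k(k+1) - n(n+1)] a_k = (k - 7)(k + 8) a_k. The right side vanishes at k = 7, so the series with the parity of 7 terminates at degree 7.
Standard normalization (P_n(1) = 1): leading coefficient (2n)!/(2^n (n!)^2) = 87178291200/(128*25401600) = 429/16, so a_7 = 429/16. Work downward with a_k = (k+1)(k+2) a_{k+2} / ((k - 7)(k + 8)):
  a_5 = (6)(7)(429/16) / ((5 - 7)(5 + 8)) = (9009/8)/(-26) = -693/16
  a_3 = (4)(5)(-693/16) / ((3 - 7)(3 + 8)) = (-3465/4)/(-44) = 315/16
  a_1 = (2)(3)(315/16) / ((1 - 7)(1 + 8)) = (945/8)/(-54) = -35/16
Hence P_7(x) = 429 x^7/16 - 693 x^5/16 + 315 x^3/16 - 35 x/16.

P_7(x); series = 429 x^7/16 - 693 x^5/16 + 315 x^3/16 - 35 x/16


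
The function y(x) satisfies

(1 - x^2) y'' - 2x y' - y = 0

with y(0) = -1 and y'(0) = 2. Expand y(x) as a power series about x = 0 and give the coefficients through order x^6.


Ansatz: y(x) = sum_{n>=0} a_n x^n, so y'(x) = sum_{n>=1} n a_n x^(n-1) and y''(x) = sum_{n>=2} n(n-1) a_n x^(n-2).
Substitute into P(x) y'' + Q(x) y' + R(x) y = 0 with P(x) = 1 - x^2, Q(x) = -2x, R(x) = -1, and match powers of x.
Initial conditions: a_0 = -1, a_1 = 2.
Setting the coefficient of each power of x to zero and solving order by order (substituting the coefficients already found):
  x^0: 2 a_2 - a_0 = 0  ->  2 a_2 = a_0 = -1  ->  a_2 = -1/2
  x^1: 6 a_3 - 3 a_1 = 0  ->  6 a_3 = 3 a_1 = 6  ->  a_3 = 1
  x^2: 12 a_4 - 7 a_2 = 0  ->  12 a_4 = 7 a_2 = -7/2  ->  a_4 = -7/24
  x^3: 20 a_5 - 13 a_3 = 0  ->  20 a_5 = 13 a_3 = 13  ->  a_5 = 13/20
  x^4: 30 a_6 - 21 a_4 = 0  ->  30 a_6 = 21 a_4 = -49/8  ->  a_6 = -49/240
Truncated series: y(x) = -1 + 2 x - (1/2) x^2 + x^3 - (7/24) x^4 + (13/20) x^5 - (49/240) x^6 + O(x^7).

a_0 = -1; a_1 = 2; a_2 = -1/2; a_3 = 1; a_4 = -7/24; a_5 = 13/20; a_6 = -49/240


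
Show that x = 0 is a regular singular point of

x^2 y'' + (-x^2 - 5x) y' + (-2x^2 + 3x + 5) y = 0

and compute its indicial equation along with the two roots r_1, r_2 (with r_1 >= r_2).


Divide by x^2 to reach normal form y'' + P_1(x) y' + P_2(x) y = 0 with P_1(x) = -1 - 5/x and P_2(x) = -2 + 3/x + 5/x^2.
x = 0 is a singular point because the y'-coefficient -1 - 5/x has a pole at x = 0 and the y-coefficient -2 + 3/x + 5/x^2 has a pole at x = 0.
It is a regular singular point because x P_1(x) = p(x) = -x - 5 and x^2 P_2(x) = q(x) = -2x^2 + 3x + 5 are polynomials, hence analytic at x = 0.
p(0) = -5,  q(0) = 5.
Indicial equation: r(r-1) + p(0) r + q(0) = 0, i.e. r^2 + (p(0) - 1) r + q(0) = 0, i.e. r^2 - 6 r + 5 = 0.
Discriminant: (-6)^2 - 4(5) = 16, so r = (6 ± 4)/2.
Solving: r_1 = 5, r_2 = 1.

indicial: r^2 - 6 r + 5 = 0; roots r_1 = 5, r_2 = 1


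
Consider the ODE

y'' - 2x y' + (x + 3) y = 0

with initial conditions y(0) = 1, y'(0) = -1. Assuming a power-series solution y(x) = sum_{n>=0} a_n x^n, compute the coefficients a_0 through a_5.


Ansatz: y(x) = sum_{n>=0} a_n x^n, so y'(x) = sum_{n>=1} n a_n x^(n-1) and y''(x) = sum_{n>=2} n(n-1) a_n x^(n-2).
Substitute into P(x) y'' + Q(x) y' + R(x) y = 0 with P(x) = 1, Q(x) = -2x, R(x) = x + 3, and match powers of x.
Initial conditions: a_0 = 1, a_1 = -1.
Setting the coefficient of each power of x to zero and solving order by order (substituting the coefficients already found):
  x^0: 2 a_2 + 3 a_0 = 0  ->  2 a_2 = -3 a_0 = -3  ->  a_2 = -3/2
  x^1: 6 a_3 + a_1 + a_0 = 0  ->  6 a_3 = -a_1 - a_0 = 0  ->  a_3 = 0
  x^2: 12 a_4 - a_2 + a_1 = 0  ->  12 a_4 = a_2 - a_1 = -1/2  ->  a_4 = -1/24
  x^3: 20 a_5 - 3 a_3 + a_2 = 0  ->  20 a_5 = 3 a_3 - a_2 = 3/2  ->  a_5 = 3/40
Truncated series: y(x) = 1 - x - (3/2) x^2 - (1/24) x^4 + (3/40) x^5 + O(x^6).

a_0 = 1; a_1 = -1; a_2 = -3/2; a_3 = 0; a_4 = -1/24; a_5 = 3/40


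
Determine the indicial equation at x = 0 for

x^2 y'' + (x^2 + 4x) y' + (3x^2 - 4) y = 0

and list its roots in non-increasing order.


Divide by x^2 to reach normal form y'' + P_1(x) y' + P_2(x) y = 0 with P_1(x) = 1 + 4/x and P_2(x) = 3 - 4/x^2.
x = 0 is a singular point because the y'-coefficient 1 + 4/x has a pole at x = 0 and the y-coefficient 3 - 4/x^2 has a pole at x = 0.
It is a regular singular point because x P_1(x) = p(x) = x + 4 and x^2 P_2(x) = q(x) = 3x^2 - 4 are polynomials, hence analytic at x = 0.
p(0) = 4,  q(0) = -4.
Indicial equation: r(r-1) + p(0) r + q(0) = 0, i.e. r^2 + (p(0) - 1) r + q(0) = 0, i.e. r^2 + 3 r - 4 = 0.
Discriminant: (3)^2 - 4(-4) = 25, so r = (-3 ± 5)/2.
Solving: r_1 = 1, r_2 = -4.

indicial: r^2 + 3 r - 4 = 0; roots r_1 = 1, r_2 = -4


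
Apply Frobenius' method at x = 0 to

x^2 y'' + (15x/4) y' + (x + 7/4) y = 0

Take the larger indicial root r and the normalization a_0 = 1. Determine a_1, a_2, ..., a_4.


Write in Frobenius form y'' + (p(x)/x) y' + (q(x)/x^2) y = 0:
  p(x) = 15/4,  q(x) = x + 7/4.
Indicial equation: r(r-1) + (15/4) r + (7/4) = 0 -> roots r_1 = -1, r_2 = -7/4.
Take r = r_1 = -1. Let y(x) = x^r sum_{n>=0} a_n x^n with a_0 = 1.
Substitute y = x^r sum a_n x^n and match x^{r+n}. The recurrence is
  D(n) a_n + 1 a_{n-1} = 0,  where D(n) = (r+n)(r+n-1) + (15/4)(r+n) + (7/4).
  a_n = -1 / D(n) * a_{n-1}.
Since the indicial polynomial factors as (r - r_1)(r - r_2), D(n) = (r_1 + n - r_1)(r_1 + n - r_2) = n(n + 3/4).
Evaluating step by step (a_0 = 1):
  n = 1: D(1) = 1(1 + 3/4) = 7/4; numerator = -1(1) = -1; a_1 = (-1)/(7/4) = -4/7
  n = 2: D(2) = 2(2 + 3/4) = 11/2; numerator = -1(-4/7) = 4/7; a_2 = (4/7)/(11/2) = 8/77
  n = 3: D(3) = 3(3 + 3/4) = 45/4; numerator = -1(8/77) = -8/77; a_3 = (-8/77)/(45/4) = -32/3465
  n = 4: D(4) = 4(4 + 3/4) = 19; numerator = -1(-32/3465) = 32/3465; a_4 = (32/3465)/(19) = 32/65835

r = -1; a_0 = 1; a_1 = -4/7; a_2 = 8/77; a_3 = -32/3465; a_4 = 32/65835


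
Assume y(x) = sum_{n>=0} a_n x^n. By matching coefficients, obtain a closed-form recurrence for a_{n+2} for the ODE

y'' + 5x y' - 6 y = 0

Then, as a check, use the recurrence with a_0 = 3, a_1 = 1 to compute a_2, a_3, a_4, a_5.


Substitute y = sum_n a_n x^n.
y''(x) has coefficient (n+2)(n+1) a_{n+2} at x^n;
5 x y'(x) has coefficient 5 n a_n at x^n (shift);
-6 y(x) has coefficient -6 a_n at x^n.
Matching x^n: (n+2)(n+1) a_{n+2} + (5n - 6) a_n = 0.
Thus a_{n+2} = (-5n + 6) / ((n+1)(n+2)) * a_n.

Check with a_0 = 3, a_1 = 1 (apply the recurrence for n = 0, 1, 2, 3): a_0 = 3, a_1 = 1, a_2 = 9, a_3 = 1/6, a_4 = -3, a_5 = -3/40.

a_(n+2) = (-5n + 6) / ((n+1)(n+2)) * a_n; check: a_0 = 3, a_1 = 1, a_2 = 9, a_3 = 1/6, a_4 = -3, a_5 = -3/40


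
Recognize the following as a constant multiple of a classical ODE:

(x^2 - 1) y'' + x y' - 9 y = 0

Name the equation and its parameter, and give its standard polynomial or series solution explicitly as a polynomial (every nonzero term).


All three coefficients share the factor -1; dividing through by -1 gives  (1 - x^2) y'' - x y' + 9 y = 0.
This matches the Chebyshev equation (1 - x^2) y'' - x y' + n^2 y = 0 (note the -x y' term, not -2x y') with n^2 = 9, so n = 3; the polynomial solution is T_3(x).
With y = sum_k a_k x^k, matching x^k gives (k+2)(k+1) a_{k+2} = (k^2 - n^2) a_k = (k - 3)(k + 3) a_k. The right side vanishes at k = 3, so the series with the parity of 3 terminates at degree 3.
Standard normalization: leading coefficient of T_n is 2^(n-1), so a_3 = 2^2 = 4. Work downward with a_k = (k+1)(k+2) a_{k+2} / ((k - 3)(k + 3)):
  a_1 = (2)(3)(4) / ((1 - 3)(1 + 3)) = 24/(-8) = -3
Hence T_3(x) = 4 x^3 - 3 x.

T_3(x); series = 4 x^3 - 3 x


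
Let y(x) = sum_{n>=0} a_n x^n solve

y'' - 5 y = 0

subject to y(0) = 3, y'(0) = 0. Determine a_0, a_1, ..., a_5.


Ansatz: y(x) = sum_{n>=0} a_n x^n, so y'(x) = sum_{n>=1} n a_n x^(n-1) and y''(x) = sum_{n>=2} n(n-1) a_n x^(n-2).
Substitute into P(x) y'' + Q(x) y' + R(x) y = 0 with P(x) = 1, Q(x) = 0, R(x) = -5, and match powers of x.
Initial conditions: a_0 = 3, a_1 = 0.
Setting the coefficient of each power of x to zero and solving order by order (substituting the coefficients already found):
  x^0: 2 a_2 - 5 a_0 = 0  ->  2 a_2 = 5 a_0 = 15  ->  a_2 = 15/2
  x^1: 6 a_3 - 5 a_1 = 0  ->  6 a_3 = 5 a_1 = 0  ->  a_3 = 0
  x^2: 12 a_4 - 5 a_2 = 0  ->  12 a_4 = 5 a_2 = 75/2  ->  a_4 = 25/8
  x^3: 20 a_5 - 5 a_3 = 0  ->  20 a_5 = 5 a_3 = 0  ->  a_5 = 0
Truncated series: y(x) = 3 + (15/2) x^2 + (25/8) x^4 + O(x^6).

a_0 = 3; a_1 = 0; a_2 = 15/2; a_3 = 0; a_4 = 25/8; a_5 = 0


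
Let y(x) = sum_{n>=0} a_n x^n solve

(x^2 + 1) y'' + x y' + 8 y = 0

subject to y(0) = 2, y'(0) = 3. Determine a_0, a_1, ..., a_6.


Ansatz: y(x) = sum_{n>=0} a_n x^n, so y'(x) = sum_{n>=1} n a_n x^(n-1) and y''(x) = sum_{n>=2} n(n-1) a_n x^(n-2).
Substitute into P(x) y'' + Q(x) y' + R(x) y = 0 with P(x) = x^2 + 1, Q(x) = x, R(x) = 8, and match powers of x.
Initial conditions: a_0 = 2, a_1 = 3.
Setting the coefficient of each power of x to zero and solving order by order (substituting the coefficients already found):
  x^0: 2 a_2 + 8 a_0 = 0  ->  2 a_2 = -8 a_0 = -16  ->  a_2 = -8
  x^1: 6 a_3 + 9 a_1 = 0  ->  6 a_3 = -9 a_1 = -27  ->  a_3 = -9/2
  x^2: 12 a_4 + 12 a_2 = 0  ->  12 a_4 = -12 a_2 = 96  ->  a_4 = 8
  x^3: 20 a_5 + 17 a_3 = 0  ->  20 a_5 = -17 a_3 = 153/2  ->  a_5 = 153/40
  x^4: 30 a_6 + 24 a_4 = 0  ->  30 a_6 = -24 a_4 = -192  ->  a_6 = -32/5
Truncated series: y(x) = 2 + 3 x - 8 x^2 - (9/2) x^3 + 8 x^4 + (153/40) x^5 - (32/5) x^6 + O(x^7).

a_0 = 2; a_1 = 3; a_2 = -8; a_3 = -9/2; a_4 = 8; a_5 = 153/40; a_6 = -32/5


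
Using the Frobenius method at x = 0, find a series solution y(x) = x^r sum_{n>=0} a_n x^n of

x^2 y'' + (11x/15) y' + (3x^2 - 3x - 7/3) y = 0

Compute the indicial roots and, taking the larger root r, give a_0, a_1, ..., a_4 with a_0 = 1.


Write in Frobenius form y'' + (p(x)/x) y' + (q(x)/x^2) y = 0:
  p(x) = 11/15,  q(x) = 3x^2 - 3x - 7/3.
Indicial equation: r(r-1) + (11/15) r + (-7/3) = 0 -> roots r_1 = 5/3, r_2 = -7/5.
Take r = r_1 = 5/3. Let y(x) = x^r sum_{n>=0} a_n x^n with a_0 = 1.
Substitute y = x^r sum a_n x^n and match x^{r+n}. The recurrence is
  D(n) a_n - 3 a_{n-1} + 3 a_{n-2} = 0,  where D(n) = (r+n)(r+n-1) + (11/15)(r+n) + (-7/3).
  a_n = [3 a_{n-1} - 3 a_{n-2}] / D(n).
Since the indicial polynomial factors as (r - r_1)(r - r_2), D(n) = (r_1 + n - r_1)(r_1 + n - r_2) = n(n + 46/15).
Evaluating step by step (a_0 = 1):
  n = 1: D(1) = 1(1 + 46/15) = 61/15; numerator = 3(1) = 3; a_1 = (3)/(61/15) = 45/61
  n = 2: D(2) = 2(2 + 46/15) = 152/15; numerator = 3(45/61) - 3(1) = -48/61; a_2 = (-48/61)/(152/15) = -90/1159
  n = 3: D(3) = 3(3 + 46/15) = 91/5; numerator = 3(-90/1159) - 3(45/61) = -2835/1159; a_3 = (-2835/1159)/(91/5) = -2025/15067
  n = 4: D(4) = 4(4 + 46/15) = 424/15; numerator = 3(-2025/15067) - 3(-90/1159) = -135/793; a_4 = (-135/793)/(424/15) = -2025/336232

r = 5/3; a_0 = 1; a_1 = 45/61; a_2 = -90/1159; a_3 = -2025/15067; a_4 = -2025/336232


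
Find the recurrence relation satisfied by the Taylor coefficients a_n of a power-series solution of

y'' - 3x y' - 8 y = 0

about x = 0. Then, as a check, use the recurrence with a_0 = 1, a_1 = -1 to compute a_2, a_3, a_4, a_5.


Substitute y = sum_n a_n x^n.
y''(x) has coefficient (n+2)(n+1) a_{n+2} at x^n;
-3 x y'(x) has coefficient -3 n a_n at x^n (shift);
-8 y(x) has coefficient -8 a_n at x^n.
Matching x^n: (n+2)(n+1) a_{n+2} + (-3n - 8) a_n = 0.
Thus a_{n+2} = (3n + 8) / ((n+1)(n+2)) * a_n.

Check with a_0 = 1, a_1 = -1 (apply the recurrence for n = 0, 1, 2, 3): a_0 = 1, a_1 = -1, a_2 = 4, a_3 = -11/6, a_4 = 14/3, a_5 = -187/120.

a_(n+2) = (3n + 8) / ((n+1)(n+2)) * a_n; check: a_0 = 1, a_1 = -1, a_2 = 4, a_3 = -11/6, a_4 = 14/3, a_5 = -187/120


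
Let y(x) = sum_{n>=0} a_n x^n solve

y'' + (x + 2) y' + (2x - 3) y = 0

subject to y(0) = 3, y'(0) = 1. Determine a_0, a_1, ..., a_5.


Ansatz: y(x) = sum_{n>=0} a_n x^n, so y'(x) = sum_{n>=1} n a_n x^(n-1) and y''(x) = sum_{n>=2} n(n-1) a_n x^(n-2).
Substitute into P(x) y'' + Q(x) y' + R(x) y = 0 with P(x) = 1, Q(x) = x + 2, R(x) = 2x - 3, and match powers of x.
Initial conditions: a_0 = 3, a_1 = 1.
Setting the coefficient of each power of x to zero and solving order by order (substituting the coefficients already found):
  x^0: 2 a_2 + 2 a_1 - 3 a_0 = 0  ->  2 a_2 = -2 a_1 + 3 a_0 = 7  ->  a_2 = 7/2
  x^1: 6 a_3 + 4 a_2 - 2 a_1 + 2 a_0 = 0  ->  6 a_3 = -4 a_2 + 2 a_1 - 2 a_0 = -18  ->  a_3 = -3
  x^2: 12 a_4 + 6 a_3 - a_2 + 2 a_1 = 0  ->  12 a_4 = -6 a_3 + a_2 - 2 a_1 = 39/2  ->  a_4 = 13/8
  x^3: 20 a_5 + 8 a_4 + 2 a_2 = 0  ->  20 a_5 = -8 a_4 - 2 a_2 = -20  ->  a_5 = -1
Truncated series: y(x) = 3 + x + (7/2) x^2 - 3 x^3 + (13/8) x^4 - x^5 + O(x^6).

a_0 = 3; a_1 = 1; a_2 = 7/2; a_3 = -3; a_4 = 13/8; a_5 = -1
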